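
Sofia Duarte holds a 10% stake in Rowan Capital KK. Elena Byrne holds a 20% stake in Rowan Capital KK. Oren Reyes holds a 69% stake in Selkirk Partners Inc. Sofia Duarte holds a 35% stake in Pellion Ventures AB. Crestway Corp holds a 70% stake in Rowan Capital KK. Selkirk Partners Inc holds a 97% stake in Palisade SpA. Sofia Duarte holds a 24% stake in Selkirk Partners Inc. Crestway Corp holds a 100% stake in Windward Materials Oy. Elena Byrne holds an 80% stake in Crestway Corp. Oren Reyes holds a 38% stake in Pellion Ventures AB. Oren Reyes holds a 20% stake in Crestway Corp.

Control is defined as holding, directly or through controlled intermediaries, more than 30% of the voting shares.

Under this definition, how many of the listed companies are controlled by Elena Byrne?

3

Elena holds 80% of Crestway, so Elena controls Crestway.
Crestway and Elena together hold 70% + 20% = 90% of Rowan, so Elena controls Rowan.
Crestway holds 100% of Windward, so Elena controls Windward.
No other company's threshold is met.
Elena controls 3 companies.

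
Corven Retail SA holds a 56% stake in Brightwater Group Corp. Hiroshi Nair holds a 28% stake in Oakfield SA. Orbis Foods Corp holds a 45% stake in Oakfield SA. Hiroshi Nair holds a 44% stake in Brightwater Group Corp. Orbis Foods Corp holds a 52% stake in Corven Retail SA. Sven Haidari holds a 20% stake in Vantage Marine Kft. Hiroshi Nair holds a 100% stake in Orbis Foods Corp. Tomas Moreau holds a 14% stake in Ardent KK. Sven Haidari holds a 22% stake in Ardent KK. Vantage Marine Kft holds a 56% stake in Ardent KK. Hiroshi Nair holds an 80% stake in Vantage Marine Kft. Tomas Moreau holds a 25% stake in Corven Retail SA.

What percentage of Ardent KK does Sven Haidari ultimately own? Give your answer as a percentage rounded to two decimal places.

Sven reaches Ardent along 2 paths.
Via Vantage: 20% × 56% = 11.2%.
Direct stake: 22% = 22%.
Total: 11.2% + 22% = 33.2%.
Rounded: 33.20%.

33.20%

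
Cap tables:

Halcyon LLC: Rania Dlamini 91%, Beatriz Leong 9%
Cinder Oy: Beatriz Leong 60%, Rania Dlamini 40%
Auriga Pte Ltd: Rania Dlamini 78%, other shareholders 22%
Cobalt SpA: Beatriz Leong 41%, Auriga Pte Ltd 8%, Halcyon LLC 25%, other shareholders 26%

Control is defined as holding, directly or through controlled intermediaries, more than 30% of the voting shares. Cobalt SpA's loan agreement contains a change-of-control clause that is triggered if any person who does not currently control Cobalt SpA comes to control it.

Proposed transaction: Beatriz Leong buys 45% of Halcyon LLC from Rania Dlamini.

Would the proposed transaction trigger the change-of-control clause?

No

The purchase adds only to Beatriz's holdings (Rania's stake shrinks), so Beatriz is the only person who could newly come to control Cobalt.
Beatriz holds 41% of Cobalt, so Beatriz controls Cobalt.
So Beatriz already controls Cobalt before the transaction.
After the purchase, Beatriz's direct stake in Halcyon rises to 9% + 45% = 54%, and Rania's stake falls to 46%.
Beatriz controlled Cobalt already, so this is not a new person acquiring control; every other person's position is unchanged or reduced.
No new person acquires control, so the clause is not triggered.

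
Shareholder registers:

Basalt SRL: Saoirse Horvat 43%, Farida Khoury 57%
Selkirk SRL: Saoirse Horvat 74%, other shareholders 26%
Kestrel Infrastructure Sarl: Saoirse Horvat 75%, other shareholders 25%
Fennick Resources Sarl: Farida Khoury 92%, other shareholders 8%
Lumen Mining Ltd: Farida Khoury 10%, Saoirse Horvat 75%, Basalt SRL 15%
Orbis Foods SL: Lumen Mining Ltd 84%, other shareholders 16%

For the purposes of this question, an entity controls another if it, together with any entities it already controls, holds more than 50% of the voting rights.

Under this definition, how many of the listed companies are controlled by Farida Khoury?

Farida holds 57% of Basalt, so Farida controls Basalt.
Farida holds 92% of Fennick, so Farida controls Fennick.
No other company's threshold is met.
Farida controls 2 companies.

2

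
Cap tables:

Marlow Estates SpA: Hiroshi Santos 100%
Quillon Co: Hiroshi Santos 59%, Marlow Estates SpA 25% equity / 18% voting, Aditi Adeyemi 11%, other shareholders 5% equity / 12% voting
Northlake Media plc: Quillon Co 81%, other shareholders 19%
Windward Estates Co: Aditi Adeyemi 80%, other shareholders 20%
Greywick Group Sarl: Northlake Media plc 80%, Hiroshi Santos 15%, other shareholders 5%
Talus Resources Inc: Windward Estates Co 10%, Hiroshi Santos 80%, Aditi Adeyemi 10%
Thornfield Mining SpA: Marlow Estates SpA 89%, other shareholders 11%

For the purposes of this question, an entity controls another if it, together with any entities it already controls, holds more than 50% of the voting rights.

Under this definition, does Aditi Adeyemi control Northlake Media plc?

No

Aditi holds 80% of Windward, so Aditi controls Windward.
Neither Aditi nor any entity Aditi controls holds any voting interest in Northlake.
So Aditi does not control Northlake.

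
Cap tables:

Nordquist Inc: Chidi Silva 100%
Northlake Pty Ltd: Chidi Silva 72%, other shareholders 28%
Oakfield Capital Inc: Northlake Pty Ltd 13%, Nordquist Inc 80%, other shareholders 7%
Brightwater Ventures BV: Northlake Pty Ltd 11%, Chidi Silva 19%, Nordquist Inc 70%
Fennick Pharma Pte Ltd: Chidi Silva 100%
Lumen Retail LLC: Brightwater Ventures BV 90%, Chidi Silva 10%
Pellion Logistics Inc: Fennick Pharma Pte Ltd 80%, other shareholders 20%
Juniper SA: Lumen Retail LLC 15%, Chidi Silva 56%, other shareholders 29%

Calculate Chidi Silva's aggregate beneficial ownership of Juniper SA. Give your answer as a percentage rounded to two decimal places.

Chidi reaches Juniper along 5 paths.
Via Northlake → Brightwater → Lumen: 72% × 11% × 90% × 15% = 1.0692%.
Via Brightwater → Lumen: 19% × 90% × 15% = 2.565%.
Via Nordquist → Brightwater → Lumen: 100% × 70% × 90% × 15% = 9.45%.
Via Lumen: 10% × 15% = 1.5%.
Direct stake: 56% = 56%.
Total: 1.0692% + 2.565% + 9.45% + 1.5% + 56% = 70.5842%.
Rounded: 70.58%.

70.58%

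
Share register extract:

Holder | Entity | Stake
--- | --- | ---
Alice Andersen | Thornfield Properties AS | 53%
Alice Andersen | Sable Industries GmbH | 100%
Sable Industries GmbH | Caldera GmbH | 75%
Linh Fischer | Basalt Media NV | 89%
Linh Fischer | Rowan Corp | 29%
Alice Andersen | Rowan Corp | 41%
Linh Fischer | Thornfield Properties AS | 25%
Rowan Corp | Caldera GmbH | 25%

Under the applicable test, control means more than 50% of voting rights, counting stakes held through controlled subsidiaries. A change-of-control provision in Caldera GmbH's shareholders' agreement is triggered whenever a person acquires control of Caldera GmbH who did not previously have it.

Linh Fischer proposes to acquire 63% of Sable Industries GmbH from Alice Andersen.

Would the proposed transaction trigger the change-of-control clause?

Yes

The purchase adds only to Linh's holdings (Alice's stake shrinks), so Linh is the only person who could newly come to control Caldera.
Linh holds 89% of Basalt, so Linh controls Basalt.
Neither Linh nor any entity Linh controls holds any voting interest in Caldera.
So before the transaction, Linh does not control Caldera.
After the purchase, Linh holds 63% of Sable directly, and Alice's stake falls to 37%.
Linh holds 63% of Sable, so Linh controls Sable.
Sable holds 75% of Caldera, so Linh controls Caldera.
Linh did not control Caldera before and does after, so the clause is triggered.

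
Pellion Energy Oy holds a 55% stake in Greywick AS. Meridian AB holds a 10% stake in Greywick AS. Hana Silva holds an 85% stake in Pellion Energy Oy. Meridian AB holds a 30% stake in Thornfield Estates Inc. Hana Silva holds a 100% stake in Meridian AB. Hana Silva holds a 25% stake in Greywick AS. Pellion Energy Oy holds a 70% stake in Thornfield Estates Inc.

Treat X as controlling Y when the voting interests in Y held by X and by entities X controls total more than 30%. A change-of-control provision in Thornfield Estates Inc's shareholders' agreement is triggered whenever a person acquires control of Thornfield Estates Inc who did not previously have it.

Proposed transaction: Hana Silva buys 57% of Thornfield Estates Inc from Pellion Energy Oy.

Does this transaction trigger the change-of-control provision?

No

The purchase adds only to Hana's holdings (Pellion's stake shrinks), so Hana is the only person who could newly come to control Thornfield.
Hana holds 100% of Meridian, so Hana controls Meridian.
Hana holds 85% of Pellion, so Hana controls Pellion.
Meridian and Pellion together hold 30% + 70% = 100% of Thornfield, so Hana controls Thornfield.
So Hana already controls Thornfield before the transaction.
After the purchase, Hana holds 57% of Thornfield directly, and Pellion's stake falls to 13%.
Hana controlled Thornfield already, so this is not a new person acquiring control; every other person's position is unchanged or reduced.
No new person acquires control, so the clause is not triggered.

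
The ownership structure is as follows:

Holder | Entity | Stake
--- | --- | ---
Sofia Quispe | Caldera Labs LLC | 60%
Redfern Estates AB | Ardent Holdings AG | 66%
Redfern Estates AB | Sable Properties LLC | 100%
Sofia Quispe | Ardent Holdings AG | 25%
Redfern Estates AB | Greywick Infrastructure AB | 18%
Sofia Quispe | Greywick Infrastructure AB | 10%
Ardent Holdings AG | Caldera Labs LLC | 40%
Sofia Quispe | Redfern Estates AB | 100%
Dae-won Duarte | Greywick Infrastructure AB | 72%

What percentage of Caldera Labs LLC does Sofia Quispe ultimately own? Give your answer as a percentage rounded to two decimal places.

96.40%

Sofia reaches Caldera along 3 paths.
Via Ardent: 25% × 40% = 10%.
Via Redfern → Ardent: 100% × 66% × 40% = 26.4%.
Direct stake: 60% = 60%.
Total: 10% + 26.4% + 60% = 96.4%.
Rounded: 96.40%.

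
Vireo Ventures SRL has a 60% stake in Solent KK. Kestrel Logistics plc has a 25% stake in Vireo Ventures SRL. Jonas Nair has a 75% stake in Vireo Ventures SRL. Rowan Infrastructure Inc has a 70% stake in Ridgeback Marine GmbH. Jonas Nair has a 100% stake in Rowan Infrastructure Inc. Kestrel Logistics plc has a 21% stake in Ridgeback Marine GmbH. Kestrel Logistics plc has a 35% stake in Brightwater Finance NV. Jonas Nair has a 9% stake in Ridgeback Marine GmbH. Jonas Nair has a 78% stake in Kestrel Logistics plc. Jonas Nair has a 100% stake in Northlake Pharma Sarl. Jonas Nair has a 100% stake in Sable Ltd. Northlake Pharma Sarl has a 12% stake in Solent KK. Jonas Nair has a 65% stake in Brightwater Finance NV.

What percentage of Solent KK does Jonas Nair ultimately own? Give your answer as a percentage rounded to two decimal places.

68.70%

Jonas reaches Solent along 3 paths.
Via Northlake: 100% × 12% = 12%.
Via Vireo: 75% × 60% = 45%.
Via Kestrel → Vireo: 78% × 25% × 60% = 11.7%.
Total: 12% + 45% + 11.7% = 68.7%.
Rounded: 68.70%.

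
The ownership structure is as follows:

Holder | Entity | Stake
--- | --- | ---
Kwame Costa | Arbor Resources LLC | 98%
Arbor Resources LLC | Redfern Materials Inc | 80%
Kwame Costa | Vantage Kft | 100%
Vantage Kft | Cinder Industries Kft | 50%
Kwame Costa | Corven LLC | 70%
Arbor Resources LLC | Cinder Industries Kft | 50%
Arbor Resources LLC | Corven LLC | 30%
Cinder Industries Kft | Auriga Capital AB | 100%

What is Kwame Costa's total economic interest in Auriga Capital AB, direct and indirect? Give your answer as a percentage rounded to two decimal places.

Kwame reaches Auriga along 2 paths.
Via Arbor → Cinder: 98% × 50% × 100% = 49%.
Via Vantage → Cinder: 100% × 50% × 100% = 50%.
Total: 49% + 50% = 99%.
Rounded: 99.00%.

99.00%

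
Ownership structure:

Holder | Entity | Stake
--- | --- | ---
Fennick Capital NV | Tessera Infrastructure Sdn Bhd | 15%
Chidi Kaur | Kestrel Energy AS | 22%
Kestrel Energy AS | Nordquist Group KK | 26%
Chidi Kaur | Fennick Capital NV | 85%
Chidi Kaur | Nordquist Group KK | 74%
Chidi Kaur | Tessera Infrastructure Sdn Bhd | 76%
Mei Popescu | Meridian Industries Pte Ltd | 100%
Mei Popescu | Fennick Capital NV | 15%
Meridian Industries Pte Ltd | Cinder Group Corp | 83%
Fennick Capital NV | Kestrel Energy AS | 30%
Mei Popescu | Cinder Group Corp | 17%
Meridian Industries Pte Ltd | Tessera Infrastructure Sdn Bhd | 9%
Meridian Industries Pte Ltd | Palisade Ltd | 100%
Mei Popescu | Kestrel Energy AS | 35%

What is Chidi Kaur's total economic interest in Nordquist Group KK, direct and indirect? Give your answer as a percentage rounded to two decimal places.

86.35%

Chidi reaches Nordquist along 3 paths.
Via Kestrel: 22% × 26% = 5.72%.
Via Fennick → Kestrel: 85% × 30% × 26% = 6.63%.
Direct stake: 74% = 74%.
Total: 5.72% + 6.63% + 74% = 86.35%.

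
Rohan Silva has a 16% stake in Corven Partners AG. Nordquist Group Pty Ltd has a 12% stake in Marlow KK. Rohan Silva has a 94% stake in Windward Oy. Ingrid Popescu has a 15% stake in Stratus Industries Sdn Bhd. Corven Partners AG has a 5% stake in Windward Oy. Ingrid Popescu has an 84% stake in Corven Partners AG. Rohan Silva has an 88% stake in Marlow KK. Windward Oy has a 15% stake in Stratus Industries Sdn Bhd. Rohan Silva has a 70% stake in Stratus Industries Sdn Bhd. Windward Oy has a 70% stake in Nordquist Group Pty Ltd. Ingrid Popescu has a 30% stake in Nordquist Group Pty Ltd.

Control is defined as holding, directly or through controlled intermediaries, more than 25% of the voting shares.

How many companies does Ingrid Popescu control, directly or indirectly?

2

Ingrid holds 84% of Corven, so Ingrid controls Corven.
Ingrid holds 30% of Nordquist, so Ingrid controls Nordquist.
No other company's threshold is met.
Ingrid controls 2 companies.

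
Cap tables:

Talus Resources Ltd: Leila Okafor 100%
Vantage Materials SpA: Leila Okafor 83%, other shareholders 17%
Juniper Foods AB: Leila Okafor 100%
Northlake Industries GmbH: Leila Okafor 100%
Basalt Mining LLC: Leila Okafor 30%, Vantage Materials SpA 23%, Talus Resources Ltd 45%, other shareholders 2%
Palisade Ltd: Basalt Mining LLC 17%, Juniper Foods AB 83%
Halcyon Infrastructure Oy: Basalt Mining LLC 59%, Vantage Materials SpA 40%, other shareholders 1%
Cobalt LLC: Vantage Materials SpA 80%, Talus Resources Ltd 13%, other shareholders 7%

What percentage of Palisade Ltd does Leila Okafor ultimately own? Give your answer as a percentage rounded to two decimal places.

Leila reaches Palisade along 4 paths.
Via Basalt: 30% × 17% = 5.1%.
Via Vantage → Basalt: 83% × 23% × 17% = 3.2453%.
Via Talus → Basalt: 100% × 45% × 17% = 7.65%.
Via Juniper: 100% × 83% = 83%.
Total: 5.1% + 3.2453% + 7.65% + 83% = 98.9953%.
Rounded: 99.00%.

99.00%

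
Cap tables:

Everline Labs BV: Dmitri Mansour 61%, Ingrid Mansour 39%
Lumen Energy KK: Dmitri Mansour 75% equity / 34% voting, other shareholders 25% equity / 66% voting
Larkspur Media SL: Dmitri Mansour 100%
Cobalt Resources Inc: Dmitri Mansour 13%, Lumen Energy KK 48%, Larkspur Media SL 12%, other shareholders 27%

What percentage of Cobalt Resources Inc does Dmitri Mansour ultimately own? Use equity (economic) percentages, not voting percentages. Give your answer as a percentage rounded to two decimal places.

Dmitri reaches Cobalt along 3 paths.
Direct stake: 13% = 13%.
Via Lumen: 75% × 48% = 36%.
Via Larkspur: 100% × 12% = 12%.
Total: 13% + 36% + 12% = 61%.
Rounded: 61.00%.

61.00%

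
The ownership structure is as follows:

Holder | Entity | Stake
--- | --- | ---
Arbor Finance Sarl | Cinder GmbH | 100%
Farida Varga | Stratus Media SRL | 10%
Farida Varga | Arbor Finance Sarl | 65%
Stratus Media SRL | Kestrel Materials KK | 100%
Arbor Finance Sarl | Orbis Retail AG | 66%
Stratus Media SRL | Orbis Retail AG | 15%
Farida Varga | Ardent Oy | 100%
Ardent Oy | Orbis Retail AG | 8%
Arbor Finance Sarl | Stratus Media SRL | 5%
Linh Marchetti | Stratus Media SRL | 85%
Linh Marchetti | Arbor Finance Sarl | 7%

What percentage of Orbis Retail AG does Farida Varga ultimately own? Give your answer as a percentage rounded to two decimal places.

Farida reaches Orbis along 4 paths.
Via Arbor: 65% × 66% = 42.9%.
Via Arbor → Stratus: 65% × 5% × 15% = 0.4875%.
Via Stratus: 10% × 15% = 1.5%.
Via Ardent: 100% × 8% = 8%.
Total: 42.9% + 0.4875% + 1.5% + 8% = 52.8875%.
Rounded: 52.89%.

52.89%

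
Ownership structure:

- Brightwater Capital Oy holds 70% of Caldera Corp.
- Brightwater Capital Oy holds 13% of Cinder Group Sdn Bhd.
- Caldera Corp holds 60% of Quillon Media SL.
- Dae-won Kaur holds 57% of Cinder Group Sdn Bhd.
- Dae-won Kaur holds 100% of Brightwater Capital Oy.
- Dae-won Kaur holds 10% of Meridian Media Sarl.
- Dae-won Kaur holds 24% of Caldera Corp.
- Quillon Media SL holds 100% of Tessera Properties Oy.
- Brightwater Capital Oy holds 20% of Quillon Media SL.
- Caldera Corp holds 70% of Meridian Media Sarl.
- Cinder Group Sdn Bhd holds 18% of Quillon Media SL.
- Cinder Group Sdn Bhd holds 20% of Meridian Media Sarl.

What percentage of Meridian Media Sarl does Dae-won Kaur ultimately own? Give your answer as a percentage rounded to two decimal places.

89.80%

Dae-won reaches Meridian along 5 paths.
Direct stake: 10% = 10%.
Via Cinder: 57% × 20% = 11.4%.
Via Brightwater → Cinder: 100% × 13% × 20% = 2.6%.
Via Caldera: 24% × 70% = 16.8%.
Via Brightwater → Caldera: 100% × 70% × 70% = 49%.
Total: 10% + 11.4% + 2.6% + 16.8% + 49% = 89.8%.
Rounded: 89.80%.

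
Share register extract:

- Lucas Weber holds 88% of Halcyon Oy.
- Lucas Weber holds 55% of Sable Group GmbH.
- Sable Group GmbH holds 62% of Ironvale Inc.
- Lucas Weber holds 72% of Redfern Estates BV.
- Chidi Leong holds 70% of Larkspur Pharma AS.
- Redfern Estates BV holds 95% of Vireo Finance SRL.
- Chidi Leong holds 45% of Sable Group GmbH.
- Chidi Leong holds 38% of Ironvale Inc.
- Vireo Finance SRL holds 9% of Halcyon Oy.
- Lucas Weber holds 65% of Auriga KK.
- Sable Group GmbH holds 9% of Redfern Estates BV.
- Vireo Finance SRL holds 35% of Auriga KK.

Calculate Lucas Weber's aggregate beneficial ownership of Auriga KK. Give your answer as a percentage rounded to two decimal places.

Lucas reaches Auriga along 3 paths.
Via Sable → Redfern → Vireo: 55% × 9% × 95% × 35% = 1.645875%.
Via Redfern → Vireo: 72% × 95% × 35% = 23.94%.
Direct stake: 65% = 65%.
Total: 1.645875% + 23.94% + 65% = 90.585875%.
Rounded: 90.59%.

90.59%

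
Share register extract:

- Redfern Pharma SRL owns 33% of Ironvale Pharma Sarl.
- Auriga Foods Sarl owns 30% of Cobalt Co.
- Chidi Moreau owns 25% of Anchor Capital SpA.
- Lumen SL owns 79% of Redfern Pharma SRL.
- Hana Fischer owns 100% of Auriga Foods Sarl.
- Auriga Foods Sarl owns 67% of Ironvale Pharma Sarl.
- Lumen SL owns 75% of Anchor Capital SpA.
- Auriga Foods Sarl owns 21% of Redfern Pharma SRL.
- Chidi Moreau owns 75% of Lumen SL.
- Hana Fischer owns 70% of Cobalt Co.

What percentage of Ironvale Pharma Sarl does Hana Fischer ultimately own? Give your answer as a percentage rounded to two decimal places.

73.93%

Hana reaches Ironvale along 2 paths.
Via Auriga: 100% × 67% = 67%.
Via Auriga → Redfern: 100% × 21% × 33% = 6.93%.
Total: 67% + 6.93% = 73.93%.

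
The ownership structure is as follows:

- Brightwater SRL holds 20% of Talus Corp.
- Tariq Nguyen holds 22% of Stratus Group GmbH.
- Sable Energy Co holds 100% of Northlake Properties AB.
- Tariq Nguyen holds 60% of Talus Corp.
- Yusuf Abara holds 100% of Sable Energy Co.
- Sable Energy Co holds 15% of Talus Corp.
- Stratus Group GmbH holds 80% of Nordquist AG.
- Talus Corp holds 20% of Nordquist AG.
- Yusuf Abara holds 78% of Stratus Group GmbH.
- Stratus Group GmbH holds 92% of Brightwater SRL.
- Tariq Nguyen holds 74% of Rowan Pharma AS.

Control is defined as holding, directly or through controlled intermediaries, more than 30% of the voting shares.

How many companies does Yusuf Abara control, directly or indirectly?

Yusuf holds 78% of Stratus, so Yusuf controls Stratus.
Yusuf holds 100% of Sable, so Yusuf controls Sable.
Stratus holds 92% of Brightwater, so Yusuf controls Brightwater.
Brightwater and Sable together hold 20% + 15% = 35% of Talus, so Yusuf controls Talus.
Sable holds 100% of Northlake, so Yusuf controls Northlake.
Talus and Stratus together hold 20% + 80% = 100% of Nordquist, so Yusuf controls Nordquist.
No other company's threshold is met.
Yusuf controls 6 companies.

6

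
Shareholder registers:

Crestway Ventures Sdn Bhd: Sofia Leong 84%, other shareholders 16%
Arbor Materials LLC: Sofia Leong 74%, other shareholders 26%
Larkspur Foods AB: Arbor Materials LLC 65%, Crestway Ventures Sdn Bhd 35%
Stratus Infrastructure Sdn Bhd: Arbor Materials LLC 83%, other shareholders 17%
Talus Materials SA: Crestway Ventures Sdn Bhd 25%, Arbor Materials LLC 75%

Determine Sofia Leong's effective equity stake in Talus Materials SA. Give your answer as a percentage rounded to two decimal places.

Sofia reaches Talus along 2 paths.
Via Crestway: 84% × 25% = 21%.
Via Arbor: 74% × 75% = 55.5%.
Total: 21% + 55.5% = 76.5%.
Rounded: 76.50%.

76.50%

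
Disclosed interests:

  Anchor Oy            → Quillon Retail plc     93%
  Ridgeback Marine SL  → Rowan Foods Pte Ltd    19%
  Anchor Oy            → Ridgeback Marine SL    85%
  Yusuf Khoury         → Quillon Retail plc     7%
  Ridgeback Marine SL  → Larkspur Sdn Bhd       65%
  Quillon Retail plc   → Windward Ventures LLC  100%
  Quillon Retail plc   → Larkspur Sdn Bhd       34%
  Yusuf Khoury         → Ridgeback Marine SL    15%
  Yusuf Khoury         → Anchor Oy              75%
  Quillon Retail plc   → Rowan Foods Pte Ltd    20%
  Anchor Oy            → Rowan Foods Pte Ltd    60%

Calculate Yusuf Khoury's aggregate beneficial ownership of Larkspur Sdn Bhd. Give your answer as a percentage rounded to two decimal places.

77.28%

Yusuf reaches Larkspur along 4 paths.
Via Quillon: 7% × 34% = 2.38%.
Via Anchor → Quillon: 75% × 93% × 34% = 23.715%.
Via Ridgeback: 15% × 65% = 9.75%.
Via Anchor → Ridgeback: 75% × 85% × 65% = 41.4375%.
Total: 2.38% + 23.715% + 9.75% + 41.4375% = 77.2825%.
Rounded: 77.28%.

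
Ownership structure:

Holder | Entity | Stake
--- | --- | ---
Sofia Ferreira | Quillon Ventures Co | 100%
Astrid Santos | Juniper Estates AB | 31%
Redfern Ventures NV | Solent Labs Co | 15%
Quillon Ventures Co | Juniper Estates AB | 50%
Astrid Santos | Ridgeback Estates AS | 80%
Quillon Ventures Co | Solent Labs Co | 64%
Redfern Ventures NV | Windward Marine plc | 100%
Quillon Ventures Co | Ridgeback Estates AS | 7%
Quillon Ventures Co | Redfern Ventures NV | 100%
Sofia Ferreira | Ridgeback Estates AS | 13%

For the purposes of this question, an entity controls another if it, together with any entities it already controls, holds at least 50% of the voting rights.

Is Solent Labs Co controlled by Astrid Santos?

No

Astrid holds 80% of Ridgeback, so Astrid controls Ridgeback.
Neither Astrid nor any entity Astrid controls holds any voting interest in Solent.
So Astrid does not control Solent.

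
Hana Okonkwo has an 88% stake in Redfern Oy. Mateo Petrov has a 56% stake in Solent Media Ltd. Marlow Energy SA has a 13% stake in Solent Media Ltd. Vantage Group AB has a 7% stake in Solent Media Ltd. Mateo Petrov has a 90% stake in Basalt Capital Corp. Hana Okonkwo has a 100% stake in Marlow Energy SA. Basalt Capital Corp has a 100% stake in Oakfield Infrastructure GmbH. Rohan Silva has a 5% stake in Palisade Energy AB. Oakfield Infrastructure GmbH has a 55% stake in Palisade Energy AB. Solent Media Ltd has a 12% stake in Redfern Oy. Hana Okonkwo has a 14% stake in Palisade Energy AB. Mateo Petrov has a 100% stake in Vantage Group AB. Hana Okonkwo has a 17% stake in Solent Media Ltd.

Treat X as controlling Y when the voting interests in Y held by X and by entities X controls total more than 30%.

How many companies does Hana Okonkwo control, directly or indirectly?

2

Hana holds 100% of Marlow, so Hana controls Marlow.
Hana holds 88% of Redfern, so Hana controls Redfern.
No other company's threshold is met.
Hana controls 2 companies.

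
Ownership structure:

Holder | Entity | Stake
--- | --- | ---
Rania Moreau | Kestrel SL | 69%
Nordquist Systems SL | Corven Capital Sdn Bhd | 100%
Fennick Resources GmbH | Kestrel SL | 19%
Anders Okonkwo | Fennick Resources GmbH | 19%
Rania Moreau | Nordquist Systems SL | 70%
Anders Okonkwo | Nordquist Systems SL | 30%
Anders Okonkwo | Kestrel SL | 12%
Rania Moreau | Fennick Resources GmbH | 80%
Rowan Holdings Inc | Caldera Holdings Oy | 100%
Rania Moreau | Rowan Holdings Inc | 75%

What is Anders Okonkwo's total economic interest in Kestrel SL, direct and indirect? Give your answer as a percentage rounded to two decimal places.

Anders reaches Kestrel along 2 paths.
Direct stake: 12% = 12%.
Via Fennick: 19% × 19% = 3.61%.
Total: 12% + 3.61% = 15.61%.

15.61%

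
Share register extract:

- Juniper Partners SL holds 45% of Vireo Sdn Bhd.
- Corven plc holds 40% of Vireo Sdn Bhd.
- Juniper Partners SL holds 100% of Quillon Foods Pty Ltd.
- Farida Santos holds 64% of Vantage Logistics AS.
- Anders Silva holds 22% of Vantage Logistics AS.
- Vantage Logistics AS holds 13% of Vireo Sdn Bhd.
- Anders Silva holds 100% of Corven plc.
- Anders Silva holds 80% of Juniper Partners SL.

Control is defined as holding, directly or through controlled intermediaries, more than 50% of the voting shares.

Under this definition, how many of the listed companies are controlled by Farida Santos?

Farida holds 64% of Vantage, so Farida controls Vantage.
No other company's threshold is met.
Farida controls 1 company.

1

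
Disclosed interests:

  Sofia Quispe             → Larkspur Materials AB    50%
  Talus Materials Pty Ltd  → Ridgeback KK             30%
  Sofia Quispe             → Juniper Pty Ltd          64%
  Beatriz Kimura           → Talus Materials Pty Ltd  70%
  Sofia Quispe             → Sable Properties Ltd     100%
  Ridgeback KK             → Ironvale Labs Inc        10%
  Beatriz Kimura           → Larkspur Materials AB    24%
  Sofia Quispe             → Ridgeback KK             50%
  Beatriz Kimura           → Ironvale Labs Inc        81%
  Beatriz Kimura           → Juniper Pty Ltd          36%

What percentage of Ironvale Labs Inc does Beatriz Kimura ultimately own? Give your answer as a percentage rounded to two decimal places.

Beatriz reaches Ironvale along 2 paths.
Direct stake: 81% = 81%.
Via Talus → Ridgeback: 70% × 30% × 10% = 2.1%.
Total: 81% + 2.1% = 83.1%.
Rounded: 83.10%.

83.10%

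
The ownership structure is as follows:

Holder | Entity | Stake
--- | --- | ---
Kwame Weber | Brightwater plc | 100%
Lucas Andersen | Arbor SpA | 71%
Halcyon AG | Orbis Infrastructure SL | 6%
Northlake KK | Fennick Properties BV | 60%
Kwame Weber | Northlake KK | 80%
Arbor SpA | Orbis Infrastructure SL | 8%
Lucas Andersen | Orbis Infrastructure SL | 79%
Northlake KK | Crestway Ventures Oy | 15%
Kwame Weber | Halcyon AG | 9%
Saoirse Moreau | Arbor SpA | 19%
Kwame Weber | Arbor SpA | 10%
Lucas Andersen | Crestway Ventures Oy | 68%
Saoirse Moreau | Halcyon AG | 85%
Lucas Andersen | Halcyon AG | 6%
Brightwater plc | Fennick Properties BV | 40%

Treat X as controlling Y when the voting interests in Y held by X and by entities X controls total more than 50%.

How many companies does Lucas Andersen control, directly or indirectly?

3

Lucas holds 71% of Arbor, so Lucas controls Arbor.
Arbor and Lucas together hold 8% + 79% = 87% of Orbis, so Lucas controls Orbis.
Lucas holds 68% of Crestway, so Lucas controls Crestway.
No other company's threshold is met.
Lucas controls 3 companies.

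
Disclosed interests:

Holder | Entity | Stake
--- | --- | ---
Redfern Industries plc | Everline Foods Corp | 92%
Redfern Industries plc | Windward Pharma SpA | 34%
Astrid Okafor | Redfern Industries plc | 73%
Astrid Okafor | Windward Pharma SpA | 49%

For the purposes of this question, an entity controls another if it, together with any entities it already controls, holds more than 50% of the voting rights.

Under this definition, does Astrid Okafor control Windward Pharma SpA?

Astrid holds 73% of Redfern, so Astrid controls Redfern.
Redfern and Astrid together hold 34% + 49% = 83% of Windward, so Astrid controls Windward.

Yes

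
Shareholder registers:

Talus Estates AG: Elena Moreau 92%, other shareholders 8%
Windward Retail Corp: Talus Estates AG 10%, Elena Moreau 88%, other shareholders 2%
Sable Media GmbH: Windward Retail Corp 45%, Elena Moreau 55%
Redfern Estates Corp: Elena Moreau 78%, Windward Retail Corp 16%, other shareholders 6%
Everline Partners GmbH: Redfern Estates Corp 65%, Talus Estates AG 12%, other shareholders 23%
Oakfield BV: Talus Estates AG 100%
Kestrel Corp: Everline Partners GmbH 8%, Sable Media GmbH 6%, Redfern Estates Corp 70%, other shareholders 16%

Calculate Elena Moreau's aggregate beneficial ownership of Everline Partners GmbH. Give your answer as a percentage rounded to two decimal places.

71.85%

Elena reaches Everline along 4 paths.
Via Redfern: 78% × 65% = 50.7%.
Via Talus → Windward → Redfern: 92% × 10% × 16% × 65% = 0.9568%.
Via Windward → Redfern: 88% × 16% × 65% = 9.152%.
Via Talus: 92% × 12% = 11.04%.
Total: 50.7% + 0.9568% + 9.152% + 11.04% = 71.8488%.
Rounded: 71.85%.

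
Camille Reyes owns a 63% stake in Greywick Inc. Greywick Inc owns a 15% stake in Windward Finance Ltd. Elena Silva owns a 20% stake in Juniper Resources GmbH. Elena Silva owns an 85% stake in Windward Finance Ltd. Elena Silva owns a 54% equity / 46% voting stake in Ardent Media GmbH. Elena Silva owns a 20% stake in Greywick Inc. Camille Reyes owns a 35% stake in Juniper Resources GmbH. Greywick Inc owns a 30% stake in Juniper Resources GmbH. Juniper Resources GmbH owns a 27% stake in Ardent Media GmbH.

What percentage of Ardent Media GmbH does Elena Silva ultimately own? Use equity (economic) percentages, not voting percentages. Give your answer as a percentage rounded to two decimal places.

Elena reaches Ardent along 3 paths.
Via Juniper: 20% × 27% = 5.4%.
Via Greywick → Juniper: 20% × 30% × 27% = 1.62%.
Direct stake: 54% = 54%.
Total: 5.4% + 1.62% + 54% = 61.02%.

61.02%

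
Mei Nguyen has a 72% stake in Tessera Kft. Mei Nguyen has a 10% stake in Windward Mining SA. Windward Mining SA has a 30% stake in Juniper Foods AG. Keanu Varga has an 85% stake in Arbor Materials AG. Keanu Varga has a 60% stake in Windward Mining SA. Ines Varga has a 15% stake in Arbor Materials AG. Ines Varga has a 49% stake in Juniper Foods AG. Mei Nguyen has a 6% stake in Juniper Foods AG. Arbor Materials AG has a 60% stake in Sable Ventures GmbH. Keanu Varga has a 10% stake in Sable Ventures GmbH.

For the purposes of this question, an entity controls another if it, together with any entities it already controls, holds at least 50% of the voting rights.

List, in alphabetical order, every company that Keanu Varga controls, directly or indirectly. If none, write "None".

Keanu holds 85% of Arbor, so Keanu controls Arbor.
Keanu holds 60% of Windward, so Keanu controls Windward.
Arbor and Keanu together hold 60% + 10% = 70% of Sable, so Keanu controls Sable.
No other company's threshold is met.

Arbor Materials AG, Sable Ventures GmbH, Windward Mining SA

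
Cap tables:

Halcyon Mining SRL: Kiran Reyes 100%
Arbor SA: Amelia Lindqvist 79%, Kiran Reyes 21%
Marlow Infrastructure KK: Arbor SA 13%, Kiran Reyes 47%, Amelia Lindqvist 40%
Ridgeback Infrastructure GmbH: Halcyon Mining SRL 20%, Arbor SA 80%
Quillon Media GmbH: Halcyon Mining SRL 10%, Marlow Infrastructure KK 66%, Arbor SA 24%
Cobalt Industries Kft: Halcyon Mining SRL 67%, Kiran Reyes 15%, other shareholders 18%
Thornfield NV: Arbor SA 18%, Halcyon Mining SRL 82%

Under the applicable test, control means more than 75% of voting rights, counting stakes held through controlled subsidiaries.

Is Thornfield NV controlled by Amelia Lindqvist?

Amelia holds 79% of Arbor, so Amelia controls Arbor.
Arbor holds 80% of Ridgeback, so Amelia controls Ridgeback.
In Thornfield, Amelia's side holds only 18%, not > 75%.
So Amelia does not control Thornfield.

No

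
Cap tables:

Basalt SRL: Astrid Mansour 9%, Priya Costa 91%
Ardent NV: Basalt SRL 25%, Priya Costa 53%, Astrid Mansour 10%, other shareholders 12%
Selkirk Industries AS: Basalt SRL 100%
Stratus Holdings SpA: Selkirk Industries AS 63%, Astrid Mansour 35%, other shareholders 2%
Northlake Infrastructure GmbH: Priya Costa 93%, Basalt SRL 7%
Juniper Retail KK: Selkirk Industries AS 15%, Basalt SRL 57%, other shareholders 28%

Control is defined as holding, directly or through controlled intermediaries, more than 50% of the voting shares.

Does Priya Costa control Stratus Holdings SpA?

Priya holds 91% of Basalt, so Priya controls Basalt.
Basalt holds 100% of Selkirk, so Priya controls Selkirk.
Selkirk holds 63% of Stratus, so Priya controls Stratus.

Yes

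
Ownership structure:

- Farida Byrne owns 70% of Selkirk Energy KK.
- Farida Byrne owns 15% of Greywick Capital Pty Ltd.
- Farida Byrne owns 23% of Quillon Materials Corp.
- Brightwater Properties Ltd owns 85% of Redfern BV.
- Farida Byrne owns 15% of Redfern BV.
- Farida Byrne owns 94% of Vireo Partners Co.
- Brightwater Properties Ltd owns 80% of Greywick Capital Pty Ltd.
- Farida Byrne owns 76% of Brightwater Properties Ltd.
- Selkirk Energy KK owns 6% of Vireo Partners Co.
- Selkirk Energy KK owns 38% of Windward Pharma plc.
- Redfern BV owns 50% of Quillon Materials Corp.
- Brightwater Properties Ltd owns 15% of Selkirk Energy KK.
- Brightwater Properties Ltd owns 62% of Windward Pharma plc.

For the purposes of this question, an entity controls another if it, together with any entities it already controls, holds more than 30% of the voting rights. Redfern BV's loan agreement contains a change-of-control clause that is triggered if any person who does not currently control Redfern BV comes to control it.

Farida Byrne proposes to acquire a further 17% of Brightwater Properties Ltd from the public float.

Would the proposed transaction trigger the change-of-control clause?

The purchase changes only Farida's holdings, so Farida is the only person who could newly come to control Redfern.
Farida holds 76% of Brightwater, so Farida controls Brightwater.
Farida and Brightwater together hold 15% + 85% = 100% of Redfern, so Farida controls Redfern.
So Farida already controls Redfern before the transaction.
After the purchase, Farida's direct stake in Brightwater rises to 76% + 17% = 93%.
Farida controlled Redfern already, so this is not a new person acquiring control; every other person's position is unchanged or reduced.
No new person acquires control, so the clause is not triggered.

No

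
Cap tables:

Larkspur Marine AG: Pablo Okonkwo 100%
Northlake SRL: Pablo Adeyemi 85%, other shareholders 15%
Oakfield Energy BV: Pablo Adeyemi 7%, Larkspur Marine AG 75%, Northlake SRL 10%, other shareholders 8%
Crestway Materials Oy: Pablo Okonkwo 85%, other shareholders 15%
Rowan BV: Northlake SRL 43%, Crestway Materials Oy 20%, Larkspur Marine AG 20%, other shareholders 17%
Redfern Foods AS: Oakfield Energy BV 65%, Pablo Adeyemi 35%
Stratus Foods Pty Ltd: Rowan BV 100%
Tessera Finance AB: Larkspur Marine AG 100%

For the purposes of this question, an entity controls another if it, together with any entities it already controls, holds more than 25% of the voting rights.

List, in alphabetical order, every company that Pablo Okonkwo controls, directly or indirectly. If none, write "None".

Pablo Okonkwo holds 100% of Larkspur, so Pablo Okonkwo controls Larkspur.
Larkspur holds 75% of Oakfield, so Pablo Okonkwo controls Oakfield.
Pablo Okonkwo holds 85% of Crestway, so Pablo Okonkwo controls Crestway.
Crestway and Larkspur together hold 20% + 20% = 40% of Rowan, so Pablo Okonkwo controls Rowan.
Oakfield holds 65% of Redfern, so Pablo Okonkwo controls Redfern.
Rowan holds 100% of Stratus, so Pablo Okonkwo controls Stratus.
Larkspur holds 100% of Tessera, so Pablo Okonkwo controls Tessera.
No other company's threshold is met.

Crestway Materials Oy, Larkspur Marine AG, Oakfield Energy BV, Redfern Foods AS, Rowan BV, Stratus Foods Pty Ltd, Tessera Finance AB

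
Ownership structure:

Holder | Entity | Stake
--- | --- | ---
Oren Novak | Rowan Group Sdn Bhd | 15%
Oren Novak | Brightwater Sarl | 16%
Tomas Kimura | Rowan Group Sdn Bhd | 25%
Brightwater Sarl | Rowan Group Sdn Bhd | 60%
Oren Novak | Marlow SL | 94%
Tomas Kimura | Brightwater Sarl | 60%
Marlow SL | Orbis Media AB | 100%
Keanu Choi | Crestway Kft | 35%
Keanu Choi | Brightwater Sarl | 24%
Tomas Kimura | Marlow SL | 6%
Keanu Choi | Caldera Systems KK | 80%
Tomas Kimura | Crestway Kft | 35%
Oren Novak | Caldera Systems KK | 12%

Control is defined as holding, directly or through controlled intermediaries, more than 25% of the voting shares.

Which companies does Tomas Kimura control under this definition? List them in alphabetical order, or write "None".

Tomas holds 60% of Brightwater, so Tomas controls Brightwater.
Brightwater and Tomas together hold 60% + 25% = 85% of Rowan, so Tomas controls Rowan.
Tomas holds 35% of Crestway, so Tomas controls Crestway.
No other company's threshold is met.

Brightwater Sarl, Crestway Kft, Rowan Group Sdn Bhd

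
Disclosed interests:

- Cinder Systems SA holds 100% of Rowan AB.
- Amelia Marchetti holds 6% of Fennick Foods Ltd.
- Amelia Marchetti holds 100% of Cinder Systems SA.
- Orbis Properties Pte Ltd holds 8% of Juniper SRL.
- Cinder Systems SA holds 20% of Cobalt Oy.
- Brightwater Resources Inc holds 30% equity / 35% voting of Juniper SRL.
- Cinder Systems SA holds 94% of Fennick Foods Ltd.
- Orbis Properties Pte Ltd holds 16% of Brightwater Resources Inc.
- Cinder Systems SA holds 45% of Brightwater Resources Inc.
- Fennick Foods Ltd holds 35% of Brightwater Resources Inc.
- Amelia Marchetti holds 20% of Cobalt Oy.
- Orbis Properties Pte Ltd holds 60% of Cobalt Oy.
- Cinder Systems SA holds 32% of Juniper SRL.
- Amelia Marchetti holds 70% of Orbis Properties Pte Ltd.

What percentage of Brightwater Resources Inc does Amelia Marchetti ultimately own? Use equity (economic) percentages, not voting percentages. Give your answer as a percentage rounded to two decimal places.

Amelia reaches Brightwater along 4 paths.
Via Orbis: 70% × 16% = 11.2%.
Via Fennick: 6% × 35% = 2.1%.
Via Cinder → Fennick: 100% × 94% × 35% = 32.9%.
Via Cinder: 100% × 45% = 45%.
Total: 11.2% + 2.1% + 32.9% + 45% = 91.2%.
Rounded: 91.20%.

91.20%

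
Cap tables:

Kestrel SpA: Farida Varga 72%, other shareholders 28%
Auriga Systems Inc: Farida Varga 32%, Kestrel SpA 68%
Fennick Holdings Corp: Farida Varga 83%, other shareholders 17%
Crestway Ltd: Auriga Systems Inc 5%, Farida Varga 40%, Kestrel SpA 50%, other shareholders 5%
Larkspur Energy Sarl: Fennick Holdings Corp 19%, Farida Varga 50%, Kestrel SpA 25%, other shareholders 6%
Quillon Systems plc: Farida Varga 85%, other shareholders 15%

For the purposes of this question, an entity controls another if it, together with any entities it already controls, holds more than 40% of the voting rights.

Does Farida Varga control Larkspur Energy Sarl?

Farida holds 83% of Fennick, so Farida controls Fennick.
Farida holds 72% of Kestrel, so Farida controls Kestrel.
Fennick and Farida and Kestrel together hold 19% + 50% + 25% = 94% of Larkspur, so Farida controls Larkspur.

Yes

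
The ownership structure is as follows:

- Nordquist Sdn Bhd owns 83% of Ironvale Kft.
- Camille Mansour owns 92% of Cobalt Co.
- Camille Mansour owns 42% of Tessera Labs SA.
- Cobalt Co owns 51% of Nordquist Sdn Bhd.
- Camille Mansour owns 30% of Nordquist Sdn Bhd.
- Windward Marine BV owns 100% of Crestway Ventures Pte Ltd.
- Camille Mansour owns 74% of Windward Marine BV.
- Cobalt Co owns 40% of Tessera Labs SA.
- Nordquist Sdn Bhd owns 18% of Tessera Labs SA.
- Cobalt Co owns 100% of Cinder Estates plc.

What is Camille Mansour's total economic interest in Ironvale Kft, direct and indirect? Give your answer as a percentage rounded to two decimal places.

63.84%

Camille reaches Ironvale along 2 paths.
Via Nordquist: 30% × 83% = 24.9%.
Via Cobalt → Nordquist: 92% × 51% × 83% = 38.9436%.
Total: 24.9% + 38.9436% = 63.8436%.
Rounded: 63.84%.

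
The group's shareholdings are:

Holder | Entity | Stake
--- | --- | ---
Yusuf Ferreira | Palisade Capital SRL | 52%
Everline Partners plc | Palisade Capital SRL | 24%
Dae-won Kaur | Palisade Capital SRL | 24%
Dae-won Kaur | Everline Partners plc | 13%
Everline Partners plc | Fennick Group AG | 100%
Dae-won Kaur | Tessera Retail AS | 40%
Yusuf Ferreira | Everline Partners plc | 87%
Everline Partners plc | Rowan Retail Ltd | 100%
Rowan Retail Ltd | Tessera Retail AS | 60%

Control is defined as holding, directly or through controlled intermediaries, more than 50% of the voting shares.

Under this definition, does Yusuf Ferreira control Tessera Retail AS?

Yes

Yusuf holds 87% of Everline, so Yusuf controls Everline.
Everline holds 100% of Rowan, so Yusuf controls Rowan.
Rowan holds 60% of Tessera, so Yusuf controls Tessera.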